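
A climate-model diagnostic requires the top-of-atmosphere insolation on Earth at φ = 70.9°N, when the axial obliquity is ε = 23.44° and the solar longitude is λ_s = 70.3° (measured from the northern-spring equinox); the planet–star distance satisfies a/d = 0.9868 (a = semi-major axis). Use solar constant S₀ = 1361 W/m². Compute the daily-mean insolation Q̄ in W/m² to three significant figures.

Q̄ ≈ 469 W/m²

Solar declination: sin δ = sin ε · sin λ_s = sin 23.44° × sin 70.3° = 0.37451, so δ = +21.994°.
cos H₀ = −tan(+70.9°) tan(+21.994°) = -1.1664 ≤ −1 ⇒ polar day, H₀ = π.
Bracket: H₀ sin φ sin δ + cos φ cos δ sin H₀ = 3.1416×0.94495×0.37451 + 0.32722×0.92722×0.00000 = 1.111791 + 0.000000 = 1.111791.
Inverse-square distance factor (a/d)² = 0.9868² = 0.973774.
Q̄ = (S₀/π) × 0.973774 × [bracket] = (1361/π) × 0.973774 × 1.111791 = 469.0 W/m².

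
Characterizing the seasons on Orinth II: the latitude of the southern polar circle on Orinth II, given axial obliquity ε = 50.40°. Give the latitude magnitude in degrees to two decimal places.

The polar circle is the lowest latitude that experiences at least one full rotation of continuous darkness at the northern-summer solstice; it lies at |ϕ| = 90° − ε = 90° − 50.40° = 39.60°.

39.60°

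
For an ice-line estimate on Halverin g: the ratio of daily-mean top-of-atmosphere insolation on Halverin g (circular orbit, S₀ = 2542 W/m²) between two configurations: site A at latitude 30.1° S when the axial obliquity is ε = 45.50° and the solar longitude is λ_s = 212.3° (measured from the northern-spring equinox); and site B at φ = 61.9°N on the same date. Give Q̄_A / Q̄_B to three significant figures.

Q̄_A / Q̄_B ≈ 24.8

— Configuration A (φ=-30.1°):
Solar declination: sin δ = sin ε · sin λ_s = sin 45.50° × sin 212.3° = -0.38113, so δ = -22.404°.
cos H₀ = −tan(-30.1°) tan(-22.404°) = -0.2390, H₀ = 1.8121 rad.
Bracket: H₀ sin φ sin δ + cos φ cos δ sin H₀ = 1.8121×-0.50151×-0.38113 + 0.86515×0.92452×0.97103 = 0.346366 + 0.776677 = 1.123043.
Q̄ = (S₀/π) × [bracket] = (2542/π) × 1.123043 = 908.70 W/m².
— Configuration B (φ=+61.9°):
cos H₀ = −tan(+61.9°) tan(-22.404°) = 0.7721, H₀ = 0.6887 rad.
Bracket: H₀ sin φ sin δ + cos φ cos δ sin H₀ = 0.6887×0.88213×-0.38113 + 0.47101×0.92452×0.63555 = -0.231545 + 0.276755 = 0.045210.
Q̄ = (S₀/π) × [bracket] = (2542/π) × 0.045210 = 36.581 W/m².
Ratio Q̄_A / Q̄_B = 908.70 / 36.581 = 24.84.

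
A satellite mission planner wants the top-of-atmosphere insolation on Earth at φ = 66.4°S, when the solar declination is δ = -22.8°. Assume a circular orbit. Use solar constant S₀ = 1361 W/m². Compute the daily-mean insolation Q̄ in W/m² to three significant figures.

cos H₀ = −tan(-66.4°) tan(-22.800°) = -0.9622, H₀ = 2.8657 rad.
Bracket: H₀ sin φ sin δ + cos φ cos δ sin H₀ = 2.8657×-0.91636×-0.38752 + 0.40035×0.92186×0.27245 = 1.017633 + 0.100552 = 1.118185.
Q̄ = (S₀/π) × [bracket] = (1361/π) × 1.118185 = 484.4 W/m².

Q̄ ≈ 484 W/m²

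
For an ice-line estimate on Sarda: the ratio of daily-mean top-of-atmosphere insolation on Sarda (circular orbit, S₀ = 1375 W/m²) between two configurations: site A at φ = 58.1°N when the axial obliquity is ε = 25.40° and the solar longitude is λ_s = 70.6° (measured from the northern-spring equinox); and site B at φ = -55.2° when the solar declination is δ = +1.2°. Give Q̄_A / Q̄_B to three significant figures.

— Configuration A (φ=+58.1°):
Solar declination: sin δ = sin ε · sin λ_s = sin 25.40° × sin 70.6° = 0.40458, so δ = +23.865°.
cos H₀ = −tan(+58.1°) tan(+23.865°) = -0.7108, H₀ = 2.3614 rad.
Bracket: H₀ sin φ sin δ + cos φ cos δ sin H₀ = 2.3614×0.84897×0.40458 + 0.52844×0.91450×0.70344 = 0.811085 + 0.339943 = 1.151028.
Q̄ = (S₀/π) × [bracket] = (1375/π) × 1.151028 = 503.78 W/m².
— Configuration B (φ=-55.2°):
cos H₀ = −tan(-55.2°) tan(+1.200°) = 0.0301, H₀ = 1.5407 rad.
Bracket: H₀ sin φ sin δ + cos φ cos δ sin H₀ = 1.5407×-0.82115×0.02094 + 0.57071×0.99978×0.99955 = -0.026492 + 0.570328 = 0.543836.
Q̄ = (S₀/π) × [bracket] = (1375/π) × 0.543836 = 238.02 W/m².
Ratio Q̄_A / Q̄_B = 503.78 / 238.02 = 2.117.

Q̄_A / Q̄_B ≈ 2.12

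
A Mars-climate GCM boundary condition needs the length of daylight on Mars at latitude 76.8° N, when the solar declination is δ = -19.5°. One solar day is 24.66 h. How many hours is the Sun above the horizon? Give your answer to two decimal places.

cos h₀ = −tan ϕ · tan δ = 1.5098 ≥ 1, so the Sun never rises (polar night) and h₀ = 0.
Daylight = 2h₀/(2π) × 24.66 h = (0.0000/π) × 24.66 = 0.00 h.

0.00 h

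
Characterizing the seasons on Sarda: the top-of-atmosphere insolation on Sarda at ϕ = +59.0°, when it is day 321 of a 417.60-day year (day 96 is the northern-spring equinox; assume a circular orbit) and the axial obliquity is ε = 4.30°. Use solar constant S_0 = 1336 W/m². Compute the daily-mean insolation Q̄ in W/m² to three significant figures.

Q̄ ≈ 209 W/m²

Solar longitude: L_s = 360° × (321 − 96)/417.60 = 193.966°.
sin δ = sin 4.30° × sin 193.966° = -0.01810, so δ = -1.037°.
cos h₀ = −tan(+59.0°) tan(-1.037°) = 0.0301, h₀ = 1.5407 rad.
Bracket: h₀ sin ϕ sin δ + cos ϕ cos δ sin h₀ = 1.5407×0.85717×-0.01810 + 0.51504×0.99984×0.99955 = -0.023904 + 0.514726 = 0.490822.
Q̄ = (S_0/π) × [bracket] = (1336/π) × 0.490822 = 208.7 W/m².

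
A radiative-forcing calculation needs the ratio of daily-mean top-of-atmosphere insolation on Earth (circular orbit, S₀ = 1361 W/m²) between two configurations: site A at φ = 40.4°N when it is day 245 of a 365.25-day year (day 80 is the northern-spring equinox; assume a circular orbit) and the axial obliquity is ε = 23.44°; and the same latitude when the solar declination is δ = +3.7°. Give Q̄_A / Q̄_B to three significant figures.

— Configuration A (φ=+40.4°):
Solar longitude: λ_s = 360° × (245 − 80)/365.25 = 162.628°.
sin δ = sin 23.44° × sin 162.628° = 0.11877, so δ = +6.821°.
cos H₀ = −tan(+40.4°) tan(+6.821°) = -0.1018, H₀ = 1.6728 rad.
Bracket: H₀ sin φ sin δ + cos φ cos δ sin H₀ = 1.6728×0.64812×0.11877 + 0.76154×0.99292×0.99480 = 0.128767 + 0.752216 = 0.880983.
Q̄ = (S₀/π) × [bracket] = (1361/π) × 0.880983 = 381.66 W/m².
— Configuration B (φ=+40.4°):
cos H₀ = −tan(+40.4°) tan(+3.700°) = -0.0550, H₀ = 1.6259 rad.
Bracket: H₀ sin φ sin δ + cos φ cos δ sin H₀ = 1.6259×0.64812×0.06453 + 0.76154×0.99792×0.99848 = 0.068000 + 0.758801 = 0.826801.
Q̄ = (S₀/π) × [bracket] = (1361/π) × 0.826801 = 358.19 W/m².
Ratio Q̄_A / Q̄_B = 381.66 / 358.19 = 1.066.

Q̄_A / Q̄_B ≈ 1.07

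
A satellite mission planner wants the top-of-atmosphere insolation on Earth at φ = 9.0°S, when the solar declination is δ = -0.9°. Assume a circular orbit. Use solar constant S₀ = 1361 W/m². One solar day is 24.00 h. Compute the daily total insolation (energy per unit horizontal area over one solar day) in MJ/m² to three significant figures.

37.1 MJ/m²

cos H₀ = −tan(-9.0°) tan(-0.900°) = -0.0025, H₀ = 1.5733 rad.
Bracket: H₀ sin φ sin δ + cos φ cos δ sin H₀ = 1.5733×-0.15643×-0.01571 + 0.98769×0.99988×1.00000 = 0.003866 + 0.987571 = 0.991437.
Q̄ = (S₀/π) × [bracket] = (1361/π) × 0.991437 = 429.51 W/m².
Daily total = Q̄ × 24.00 h × 3600 s/h = 429.51 × 24.00 × 3600 / 10⁶ = 37.11 MJ/m².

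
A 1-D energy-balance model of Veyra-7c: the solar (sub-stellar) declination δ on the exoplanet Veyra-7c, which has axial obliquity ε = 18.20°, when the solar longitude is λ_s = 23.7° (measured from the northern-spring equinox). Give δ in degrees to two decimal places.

δ = +7.21°

sin δ = sin ε · sin λ_s = sin 18.20° × sin 23.7° = 0.125542.
δ = arcsin(0.125542) = +7.21°.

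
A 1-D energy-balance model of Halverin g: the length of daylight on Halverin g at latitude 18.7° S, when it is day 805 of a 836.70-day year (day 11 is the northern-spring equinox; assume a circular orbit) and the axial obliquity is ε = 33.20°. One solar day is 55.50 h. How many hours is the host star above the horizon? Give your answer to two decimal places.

Solar longitude: L_s = 360° × (805 − 11)/836.70 = 341.628°.
sin δ = sin 33.20° × sin 341.628° = -0.17259, so δ = -9.938°.
cos h₀ = −tan ϕ · tan δ = −tan(-18.7°) × tan(-9.938°) = -0.0593, so h₀ = 1.6301 rad = 93.40°.
Daylight = 2h₀/(2π) × 55.50 h = (1.6301/π) × 55.50 = 28.80 h.

28.80 h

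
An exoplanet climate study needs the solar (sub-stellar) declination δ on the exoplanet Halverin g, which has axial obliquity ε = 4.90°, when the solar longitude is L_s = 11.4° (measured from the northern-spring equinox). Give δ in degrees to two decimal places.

δ = +0.97°

sin δ = sin ε · sin L_s = sin 4.90° × sin 11.4° = 0.016883.
δ = arcsin(0.016883) = +0.97°.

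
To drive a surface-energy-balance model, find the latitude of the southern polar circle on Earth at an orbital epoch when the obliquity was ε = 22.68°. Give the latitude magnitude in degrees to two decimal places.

The polar circle is the lowest latitude that experiences at least one full rotation of continuous darkness at the northern-summer solstice; it lies at |ϕ| = 90° − ε = 90° − 22.68° = 67.32°.

67.32°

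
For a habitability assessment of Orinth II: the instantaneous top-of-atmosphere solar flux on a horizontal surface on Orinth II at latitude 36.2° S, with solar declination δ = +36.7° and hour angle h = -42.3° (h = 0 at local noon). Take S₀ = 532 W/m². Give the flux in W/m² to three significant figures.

cos θ_z = sin φ sin δ + cos φ cos δ cos h = -0.352961 + 0.478542 = 0.125581.
Flux = S₀ · cos θ_z = 532 × 0.125581 = 66.81 W/m².

66.8 W/m²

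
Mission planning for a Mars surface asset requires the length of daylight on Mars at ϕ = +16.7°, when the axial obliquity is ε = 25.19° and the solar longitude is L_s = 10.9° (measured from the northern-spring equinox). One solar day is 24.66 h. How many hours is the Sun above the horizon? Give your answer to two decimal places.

12.52 h

Solar declination: sin δ = sin ε · sin L_s = sin 25.19° × sin 10.9° = 0.08048, so δ = +4.616°.
cos h₀ = −tan ϕ · tan δ = −tan(+16.7°) × tan(+4.616°) = -0.0242, so h₀ = 1.5950 rad = 91.39°.
Daylight = 2h₀/(2π) × 24.66 h = (1.5950/π) × 24.66 = 12.52 h.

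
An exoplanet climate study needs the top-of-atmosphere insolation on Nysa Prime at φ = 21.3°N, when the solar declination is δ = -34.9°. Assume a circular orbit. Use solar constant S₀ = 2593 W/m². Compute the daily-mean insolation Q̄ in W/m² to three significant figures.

cos H₀ = −tan(+21.3°) tan(-34.900°) = 0.2720, H₀ = 1.2953 rad.
Bracket: H₀ sin φ sin δ + cos φ cos δ sin H₀ = 1.2953×0.36325×-0.57215 + 0.93169×0.82015×0.96230 = -0.269207 + 0.735318 = 0.466111.
Q̄ = (S₀/π) × [bracket] = (2593/π) × 0.466111 = 384.7 W/m².

Q̄ ≈ 385 W/m²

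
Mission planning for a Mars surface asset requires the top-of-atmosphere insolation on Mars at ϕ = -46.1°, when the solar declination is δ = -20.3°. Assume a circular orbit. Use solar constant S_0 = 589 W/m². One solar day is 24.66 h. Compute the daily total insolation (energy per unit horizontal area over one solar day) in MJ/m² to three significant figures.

cos h₀ = −tan(-46.1°) tan(-20.300°) = -0.3844, h₀ = 1.9653 rad.
Bracket: h₀ sin ϕ sin δ + cos ϕ cos δ sin h₀ = 1.9653×-0.72055×-0.34694 + 0.69340×0.93789×0.92317 = 0.491301 + 0.600368 = 1.091669.
Q̄ = (S_0/π) × [bracket] = (589/π) × 1.091669 = 204.67 W/m².
Daily total = Q̄ × 24.66 h × 3600 s/h = 204.67 × 24.66 × 3600 / 10⁶ = 18.17 MJ/m².

18.2 MJ/m²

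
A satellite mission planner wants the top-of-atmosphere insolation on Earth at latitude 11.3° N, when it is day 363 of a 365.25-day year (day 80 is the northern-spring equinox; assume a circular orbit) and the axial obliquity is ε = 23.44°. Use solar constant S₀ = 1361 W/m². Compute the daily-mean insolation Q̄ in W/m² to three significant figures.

Solar longitude: λ_s = 360° × (363 − 80)/365.25 = 278.932°.
sin δ = sin 23.44° × sin 278.932° = -0.39296, so δ = -23.139°.
cos H₀ = −tan(+11.3°) tan(-23.139°) = 0.0854, H₀ = 1.4853 rad.
Bracket: H₀ sin φ sin δ + cos φ cos δ sin H₀ = 1.4853×0.19595×-0.39296 + 0.98061×0.91955×0.99635 = -0.114369 + 0.898429 = 0.784060.
Q̄ = (S₀/π) × [bracket] = (1361/π) × 0.784060 = 339.7 W/m².

Q̄ ≈ 340 W/m²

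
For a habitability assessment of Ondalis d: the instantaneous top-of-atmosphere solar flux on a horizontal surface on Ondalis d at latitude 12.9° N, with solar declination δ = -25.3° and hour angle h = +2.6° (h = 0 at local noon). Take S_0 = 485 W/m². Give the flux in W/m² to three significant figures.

381 W/m²

cos θ_z = sin ϕ sin δ + cos ϕ cos δ cos h = -0.095408 + 0.880357 = 0.784949.
Flux = S_0 · cos θ_z = 485 × 0.784949 = 380.7 W/m².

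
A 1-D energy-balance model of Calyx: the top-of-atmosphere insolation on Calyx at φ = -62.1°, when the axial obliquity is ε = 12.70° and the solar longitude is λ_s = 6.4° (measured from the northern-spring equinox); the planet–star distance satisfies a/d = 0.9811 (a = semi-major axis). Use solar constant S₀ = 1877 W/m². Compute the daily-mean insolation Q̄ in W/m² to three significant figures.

Q̄ ≈ 250 W/m²

Solar declination: sin δ = sin ε · sin λ_s = sin 12.70° × sin 6.4° = 0.02451, so δ = +1.404°.
cos H₀ = −tan(-62.1°) tan(+1.404°) = 0.0463, H₀ = 1.5245 rad.
Bracket: H₀ sin φ sin δ + cos φ cos δ sin H₀ = 1.5245×-0.88377×0.02451 + 0.46793×0.99970×0.99893 = -0.033023 + 0.467289 = 0.434266.
Inverse-square distance factor (a/d)² = 0.9811² = 0.962557.
Q̄ = (S₀/π) × 0.962557 × [bracket] = (1877/π) × 0.962557 × 0.434266 = 249.7 W/m².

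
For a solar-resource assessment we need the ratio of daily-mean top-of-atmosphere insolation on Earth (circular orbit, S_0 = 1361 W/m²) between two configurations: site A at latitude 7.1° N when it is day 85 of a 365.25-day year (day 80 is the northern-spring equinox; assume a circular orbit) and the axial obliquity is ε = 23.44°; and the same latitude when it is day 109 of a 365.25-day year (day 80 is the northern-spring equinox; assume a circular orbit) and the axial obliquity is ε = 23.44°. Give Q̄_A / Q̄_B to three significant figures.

Q̄_A / Q̄_B ≈ 0.987

— Configuration A (ϕ=+7.1°):
Solar longitude: L_s = 360° × (85 − 80)/365.25 = 4.928°.
sin δ = sin 23.44° × sin 4.928° = 0.03417, so δ = +1.958°.
cos h₀ = −tan(+7.1°) tan(+1.958°) = -0.0043, h₀ = 1.5751 rad.
Bracket: h₀ sin ϕ sin δ + cos ϕ cos δ sin h₀ = 1.5751×0.12360×0.03417 + 0.99233×0.99942×0.99999 = 0.006652 + 0.991745 = 0.998397.
Q̄ = (S_0/π) × [bracket] = (1361/π) × 0.998397 = 432.53 W/m².
— Configuration B (ϕ=+7.1°):
Solar longitude: L_s = 360° × (109 − 80)/365.25 = 28.583°.
sin δ = sin 23.44° × sin 28.583° = 0.19032, so δ = +10.971°.
cos h₀ = −tan(+7.1°) tan(+10.971°) = -0.0241, h₀ = 1.5949 rad.
Bracket: h₀ sin ϕ sin δ + cos ϕ cos δ sin h₀ = 1.5949×0.12360×0.19032 + 0.99233×0.98172×0.99971 = 0.037518 + 0.973908 = 1.011426.
Q̄ = (S_0/π) × [bracket] = (1361/π) × 1.011426 = 438.17 W/m².
Ratio Q̄_A / Q̄_B = 432.53 / 438.17 = 0.9871.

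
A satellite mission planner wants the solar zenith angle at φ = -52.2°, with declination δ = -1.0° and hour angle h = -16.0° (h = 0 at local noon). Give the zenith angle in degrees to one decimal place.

cos θ_z = sin φ sin δ + cos φ cos δ cos h = 0.013790 + 0.589074 = 0.602864.
θ_z = arccos(0.602864) = 52.9°.

θ_z = 52.9°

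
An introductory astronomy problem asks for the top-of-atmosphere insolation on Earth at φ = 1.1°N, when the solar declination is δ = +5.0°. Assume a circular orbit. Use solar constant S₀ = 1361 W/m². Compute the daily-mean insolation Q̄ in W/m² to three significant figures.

cos H₀ = −tan(+1.1°) tan(+5.000°) = -0.0017, H₀ = 1.5725 rad.
Bracket: H₀ sin φ sin δ + cos φ cos δ sin H₀ = 1.5725×0.01920×0.08716 + 0.99982×0.99619×1.00000 = 0.002632 + 0.996011 = 0.998643.
Q̄ = (S₀/π) × [bracket] = (1361/π) × 0.998643 = 432.6 W/m².

Q̄ ≈ 433 W/m²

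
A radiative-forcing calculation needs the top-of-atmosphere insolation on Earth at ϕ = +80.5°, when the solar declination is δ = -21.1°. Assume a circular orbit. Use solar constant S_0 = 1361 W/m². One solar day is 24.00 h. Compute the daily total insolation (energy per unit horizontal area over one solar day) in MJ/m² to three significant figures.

cos h₀ = −tan(+80.5°) tan(-21.100°) = 2.3059 ≥ 1 ⇒ polar night, h₀ = 0 and Q̄ = 0.
Daily total = Q̄ × 24.00 h × 3600 s/h = 0.00 MJ/m².

0.00 MJ/m²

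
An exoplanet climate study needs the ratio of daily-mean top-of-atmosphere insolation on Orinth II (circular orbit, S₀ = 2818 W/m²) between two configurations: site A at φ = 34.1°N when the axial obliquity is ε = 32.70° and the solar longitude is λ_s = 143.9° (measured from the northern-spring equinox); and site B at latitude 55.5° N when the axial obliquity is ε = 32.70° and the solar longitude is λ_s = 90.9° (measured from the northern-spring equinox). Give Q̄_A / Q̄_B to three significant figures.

Q̄_A / Q̄_B ≈ 0.772

— Configuration A (φ=+34.1°):
Solar declination: sin δ = sin ε · sin λ_s = sin 32.70° × sin 143.9° = 0.31831, so δ = +18.561°.
cos H₀ = −tan(+34.1°) tan(+18.561°) = -0.2273, H₀ = 1.8001 rad.
Bracket: H₀ sin φ sin δ + cos φ cos δ sin H₀ = 1.8001×0.56064×0.31831 + 0.82806×0.94799×0.97382 = 0.321241 + 0.764441 = 1.085682.
Q̄ = (S₀/π) × [bracket] = (2818/π) × 1.085682 = 973.85 W/m².
— Configuration B (φ=+55.5°):
Solar declination: sin δ = sin ε · sin λ_s = sin 32.70° × sin 90.9° = 0.54017, so δ = +32.695°.
cos H₀ = −tan(+55.5°) tan(+32.695°) = -0.9339, H₀ = 2.7761 rad.
Bracket: H₀ sin φ sin δ + cos φ cos δ sin H₀ = 2.7761×0.82413×0.54017 + 0.56641×0.84155×0.35744 = 1.235837 + 0.170378 = 1.406215.
Q̄ = (S₀/π) × [bracket] = (2818/π) × 1.406215 = 1261.4 W/m².
Ratio Q̄_A / Q̄_B = 973.85 / 1261.4 = 0.7720.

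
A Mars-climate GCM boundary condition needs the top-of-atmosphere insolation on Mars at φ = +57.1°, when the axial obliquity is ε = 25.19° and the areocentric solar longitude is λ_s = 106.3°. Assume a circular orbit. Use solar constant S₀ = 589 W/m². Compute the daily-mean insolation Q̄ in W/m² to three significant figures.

Q̄ ≈ 217 W/m²

sin δ = sin 25.19° × sin 106.3° = 0.40851, so δ = +24.111°.
cos H₀ = −tan(+57.1°) tan(+24.111°) = -0.6918, H₀ = 2.3348 rad.
Bracket: H₀ sin φ sin δ + cos φ cos δ sin H₀ = 2.3348×0.83962×0.40851 + 0.54317×0.91275×0.72206 = 0.800820 + 0.357982 = 1.158802.
Q̄ = (S₀/π) × [bracket] = (589/π) × 1.158802 = 217.3 W/m².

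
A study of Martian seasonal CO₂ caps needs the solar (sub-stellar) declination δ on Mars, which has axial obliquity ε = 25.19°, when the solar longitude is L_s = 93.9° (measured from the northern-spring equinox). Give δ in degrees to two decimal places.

sin δ = sin ε · sin L_s = sin 25.19° × sin 93.9° = 0.424636.
δ = arcsin(0.424636) = +25.13°.

δ = +25.13°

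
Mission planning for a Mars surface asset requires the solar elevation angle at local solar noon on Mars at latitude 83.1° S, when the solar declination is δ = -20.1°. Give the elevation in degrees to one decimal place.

27.0°

At local noon the hour angle is zero, so the zenith angle equals |φ − δ| = |-83.1° − (-20.100°)| = 63.000°.
Elevation = 90° − 63.000° = 27.0°.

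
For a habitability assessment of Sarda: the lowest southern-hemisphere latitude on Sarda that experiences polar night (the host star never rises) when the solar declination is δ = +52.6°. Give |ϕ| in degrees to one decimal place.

Polar night requires cos h₀ = −tan ϕ tan δ ≥ 1, i.e. tan ϕ tan δ ≤ −1.
The boundary is |tan ϕ| · |tan δ| = 1, so |ϕ| = 90° − |δ| = 90° − 52.6° = 37.4° in the southern hemisphere.

|ϕ| = 37.4°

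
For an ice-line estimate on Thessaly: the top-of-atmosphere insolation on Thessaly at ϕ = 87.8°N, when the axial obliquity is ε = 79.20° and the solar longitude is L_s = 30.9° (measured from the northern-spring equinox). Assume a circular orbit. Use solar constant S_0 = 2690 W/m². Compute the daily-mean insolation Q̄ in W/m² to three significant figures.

Solar declination: sin δ = sin ε · sin L_s = sin 79.20° × sin 30.9° = 0.50445, so δ = +30.295°.
cos h₀ = −tan(+87.8°) tan(+30.295°) = -15.2078 ≤ −1 ⇒ polar day, h₀ = π.
Bracket: h₀ sin ϕ sin δ + cos ϕ cos δ sin h₀ = 3.1416×0.99926×0.50445 + 0.03839×0.86344×0.00000 = 1.583607 + 0.000000 = 1.583607.
Q̄ = (S_0/π) × [bracket] = (2690/π) × 1.583607 = 1356 W/m².

Q̄ ≈ 1.36e+03 W/m²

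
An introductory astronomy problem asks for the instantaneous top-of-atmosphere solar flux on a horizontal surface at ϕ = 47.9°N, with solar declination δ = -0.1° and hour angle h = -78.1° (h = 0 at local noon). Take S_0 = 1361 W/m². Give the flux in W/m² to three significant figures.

cos θ_z = sin ϕ sin δ + cos ϕ cos δ cos h = -0.001295 + 0.138245 = 0.136950.
Flux = S_0 · cos θ_z = 1361 × 0.136950 = 186.4 W/m².

186 W/m²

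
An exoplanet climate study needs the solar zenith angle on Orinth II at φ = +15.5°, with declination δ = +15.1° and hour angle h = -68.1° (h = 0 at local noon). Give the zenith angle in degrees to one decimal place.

θ_z = 65.4°

cos θ_z = sin φ sin δ + cos φ cos δ cos h = 0.069617 + 0.347012 = 0.416629.
θ_z = arccos(0.416629) = 65.4°.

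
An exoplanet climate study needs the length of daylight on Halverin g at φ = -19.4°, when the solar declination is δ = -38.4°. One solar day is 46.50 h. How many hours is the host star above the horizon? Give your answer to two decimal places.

cos H₀ = −tan φ · tan δ = −tan(-19.4°) × tan(-38.400°) = -0.2791, so H₀ = 1.8537 rad = 106.21°.
Daylight = 2H₀/(2π) × 46.50 h = (1.8537/π) × 46.50 = 27.44 h.

27.44 h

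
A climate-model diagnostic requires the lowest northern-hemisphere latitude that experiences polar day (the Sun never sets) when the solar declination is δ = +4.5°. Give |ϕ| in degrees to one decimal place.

Polar day requires cos h₀ = −tan ϕ tan δ ≤ −1, i.e. tan ϕ tan δ ≥ 1.
The boundary is |tan ϕ| · |tan δ| = 1, so |ϕ| = 90° − |δ| = 90° − 4.5° = 85.5° in the northern hemisphere.

|ϕ| = 85.5°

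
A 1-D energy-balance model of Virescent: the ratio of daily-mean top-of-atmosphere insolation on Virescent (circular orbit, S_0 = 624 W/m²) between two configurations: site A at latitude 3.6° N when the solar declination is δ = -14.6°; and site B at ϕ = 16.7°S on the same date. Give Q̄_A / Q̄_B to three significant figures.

Q̄_A / Q̄_B ≈ 0.902

— Configuration A (ϕ=+3.6°):
cos h₀ = −tan(+3.6°) tan(-14.600°) = 0.0164, h₀ = 1.5544 rad.
Bracket: h₀ sin ϕ sin δ + cos ϕ cos δ sin h₀ = 1.5544×0.06279×-0.25207 + 0.99803×0.96771×0.99987 = -0.024602 + 0.965678 = 0.941076.
Q̄ = (S_0/π) × [bracket] = (624/π) × 0.941076 = 186.92 W/m².
— Configuration B (ϕ=-16.7°):
cos h₀ = −tan(-16.7°) tan(-14.600°) = -0.0781, h₀ = 1.6490 rad.
Bracket: h₀ sin ϕ sin δ + cos ϕ cos δ sin h₀ = 1.6490×-0.28736×-0.25207 + 0.95782×0.96771×0.99694 = 0.119445 + 0.924056 = 1.043501.
Q̄ = (S_0/π) × [bracket] = (624/π) × 1.043501 = 207.27 W/m².
Ratio Q̄_A / Q̄_B = 186.92 / 207.27 = 0.9018.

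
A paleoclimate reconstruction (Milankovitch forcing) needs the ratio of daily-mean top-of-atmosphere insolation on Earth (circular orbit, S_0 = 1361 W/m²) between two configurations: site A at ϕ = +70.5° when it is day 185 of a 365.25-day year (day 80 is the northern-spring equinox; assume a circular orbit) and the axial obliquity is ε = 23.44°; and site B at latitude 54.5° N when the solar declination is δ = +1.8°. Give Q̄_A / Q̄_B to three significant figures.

— Configuration A (ϕ=+70.5°):
Solar longitude: L_s = 360° × (185 − 80)/365.25 = 103.491°.
sin δ = sin 23.44° × sin 103.491° = 0.38681, so δ = +22.756°.
cos h₀ = −tan(+70.5°) tan(+22.756°) = -1.1845 ≤ −1 ⇒ polar day, h₀ = π.
Bracket: h₀ sin ϕ sin δ + cos ϕ cos δ sin h₀ = 3.1416×0.94264×0.38681 + 0.33381×0.92216×0.00000 = 1.145498 + 0.000000 = 1.145498.
Q̄ = (S_0/π) × [bracket] = (1361/π) × 1.145498 = 496.25 W/m².
— Configuration B (ϕ=+54.5°):
cos h₀ = −tan(+54.5°) tan(+1.800°) = -0.0441, h₀ = 1.6149 rad.
Bracket: h₀ sin ϕ sin δ + cos ϕ cos δ sin h₀ = 1.6149×0.81412×0.03141 + 0.58070×0.99951×0.99903 = 0.041295 + 0.579852 = 0.621147.
Q̄ = (S_0/π) × [bracket] = (1361/π) × 0.621147 = 269.09 W/m².
Ratio Q̄_A / Q̄_B = 496.25 / 269.09 = 1.844.

Q̄_A / Q̄_B ≈ 1.84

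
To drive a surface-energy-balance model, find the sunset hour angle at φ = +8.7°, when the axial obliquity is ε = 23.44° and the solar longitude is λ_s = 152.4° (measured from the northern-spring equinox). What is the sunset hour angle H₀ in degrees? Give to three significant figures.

Solar declination: sin δ = sin ε · sin λ_s = sin 23.44° × sin 152.4° = 0.18429, so δ = +10.620°.
cos H₀ = −tan φ · tan δ = −tan(+8.7°) × tan(+10.620°) = -0.0287, so H₀ = 1.5995 rad = 91.64°.

H₀ = 91.6°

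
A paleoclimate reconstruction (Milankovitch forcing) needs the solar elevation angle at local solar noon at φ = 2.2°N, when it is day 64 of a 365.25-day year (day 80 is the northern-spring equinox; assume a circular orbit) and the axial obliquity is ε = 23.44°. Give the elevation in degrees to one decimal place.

Solar longitude: λ_s = 360° × (64 − 80)/365.25 = -15.770°, i.e. -15.770° + 360° = 344.230°.
sin δ = sin 23.44° × sin 344.230° = -0.10811, so δ = -6.206°.
At local noon the hour angle is zero, so the zenith angle equals |φ − δ| = |+2.2° − (-6.206°)| = 8.406°.
Elevation = 90° − 8.406° = 81.6°.

81.6°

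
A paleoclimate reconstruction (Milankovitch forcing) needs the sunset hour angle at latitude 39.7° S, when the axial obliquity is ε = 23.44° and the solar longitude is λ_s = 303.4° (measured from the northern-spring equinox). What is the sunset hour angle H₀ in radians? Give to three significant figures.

Solar declination: sin δ = sin ε · sin λ_s = sin 23.44° × sin 303.4° = -0.33209, so δ = -19.396°.
cos H₀ = −tan φ · tan δ = −tan(-39.7°) × tan(-19.396°) = -0.2923, so H₀ = 1.8674 rad = 107.00°.

H₀ = 1.87 rad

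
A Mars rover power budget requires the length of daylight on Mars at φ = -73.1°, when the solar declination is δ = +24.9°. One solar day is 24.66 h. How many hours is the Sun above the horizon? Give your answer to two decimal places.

0.00 h

cos H₀ = −tan φ · tan δ = 1.5278 ≥ 1, so the Sun never rises (polar night) and H₀ = 0.
Daylight = 2H₀/(2π) × 24.66 h = (0.0000/π) × 24.66 = 0.00 h.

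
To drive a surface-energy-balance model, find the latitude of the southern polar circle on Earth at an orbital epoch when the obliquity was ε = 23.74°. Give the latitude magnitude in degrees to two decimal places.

66.26°

The polar circle is the lowest latitude that experiences at least one full rotation of continuous darkness at the northern-summer solstice; it lies at |φ| = 90° − ε = 90° − 23.74° = 66.26°.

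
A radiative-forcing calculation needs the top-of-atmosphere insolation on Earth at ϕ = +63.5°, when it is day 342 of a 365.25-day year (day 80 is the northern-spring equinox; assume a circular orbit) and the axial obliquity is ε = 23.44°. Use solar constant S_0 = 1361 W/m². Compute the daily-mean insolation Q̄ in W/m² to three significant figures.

Solar longitude: L_s = 360° × (342 − 80)/365.25 = 258.234°.
sin δ = sin 23.44° × sin 258.234° = -0.38943, so δ = -22.919°.
cos h₀ = −tan(+63.5°) tan(-22.919°) = 0.8480, h₀ = 0.5586 rad.
Bracket: h₀ sin ϕ sin δ + cos ϕ cos δ sin h₀ = 0.5586×0.89493×-0.38943 + 0.44620×0.92106×0.52996 = -0.194679 + 0.217801 = 0.023122.
Q̄ = (S_0/π) × [bracket] = (1361/π) × 0.023122 = 10.02 W/m².

Q̄ ≈ 10.0 W/m²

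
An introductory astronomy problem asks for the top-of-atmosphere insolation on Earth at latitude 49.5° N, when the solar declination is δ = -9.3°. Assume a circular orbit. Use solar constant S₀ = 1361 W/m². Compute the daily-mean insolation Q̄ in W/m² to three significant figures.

Q̄ ≈ 199 W/m²

cos H₀ = −tan(+49.5°) tan(-9.300°) = 0.1917, H₀ = 1.3779 rad.
Bracket: H₀ sin φ sin δ + cos φ cos δ sin H₀ = 1.3779×0.76041×-0.16160 + 0.64945×0.98686×0.98145 = -0.169319 + 0.629027 = 0.459708.
Q̄ = (S₀/π) × [bracket] = (1361/π) × 0.459708 = 199.2 W/m².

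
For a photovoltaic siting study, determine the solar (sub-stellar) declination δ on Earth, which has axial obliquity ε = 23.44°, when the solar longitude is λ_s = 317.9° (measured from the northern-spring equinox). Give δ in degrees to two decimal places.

δ = -15.47°

sin δ = sin ε · sin λ_s = sin 23.44° × sin 317.9° = -0.266688.
δ = arcsin(-0.266688) = -15.47°.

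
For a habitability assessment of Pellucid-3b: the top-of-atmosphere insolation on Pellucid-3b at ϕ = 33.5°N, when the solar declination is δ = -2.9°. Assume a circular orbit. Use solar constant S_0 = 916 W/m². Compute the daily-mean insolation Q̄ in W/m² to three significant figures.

Q̄ ≈ 230 W/m²

cos h₀ = −tan(+33.5°) tan(-2.900°) = 0.0335, h₀ = 1.5373 rad.
Bracket: h₀ sin ϕ sin δ + cos ϕ cos δ sin h₀ = 1.5373×0.55194×-0.05059 + 0.83389×0.99872×0.99944 = -0.042925 + 0.832356 = 0.789431.
Q̄ = (S_0/π) × [bracket] = (916/π) × 0.789431 = 230.2 W/m².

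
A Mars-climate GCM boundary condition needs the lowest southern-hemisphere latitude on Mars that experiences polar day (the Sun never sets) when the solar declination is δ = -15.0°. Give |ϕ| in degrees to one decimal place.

Polar day requires cos h₀ = −tan ϕ tan δ ≤ −1, i.e. tan ϕ tan δ ≥ 1.
The boundary is |tan ϕ| · |tan δ| = 1, so |ϕ| = 90° − |δ| = 90° − 15.0° = 75.0° in the southern hemisphere.

|ϕ| = 75.0°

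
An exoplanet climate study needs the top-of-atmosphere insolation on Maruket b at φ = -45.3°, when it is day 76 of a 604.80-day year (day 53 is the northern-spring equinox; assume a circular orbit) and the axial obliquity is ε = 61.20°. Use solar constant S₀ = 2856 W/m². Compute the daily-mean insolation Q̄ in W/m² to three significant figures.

Solar longitude: λ_s = 360° × (76 − 53)/604.80 = 13.690°.
sin δ = sin 61.20° × sin 13.690° = 0.20740, so δ = +11.970°.
cos H₀ = −tan(-45.3°) tan(+11.970°) = 0.2142, H₀ = 1.3549 rad.
Bracket: H₀ sin φ sin δ + cos φ cos δ sin H₀ = 1.3549×-0.71080×0.20740 + 0.70339×0.97826×0.97678 = -0.199739 + 0.672121 = 0.472382.
Q̄ = (S₀/π) × [bracket] = (2856/π) × 0.472382 = 429.4 W/m².

Q̄ ≈ 429 W/m²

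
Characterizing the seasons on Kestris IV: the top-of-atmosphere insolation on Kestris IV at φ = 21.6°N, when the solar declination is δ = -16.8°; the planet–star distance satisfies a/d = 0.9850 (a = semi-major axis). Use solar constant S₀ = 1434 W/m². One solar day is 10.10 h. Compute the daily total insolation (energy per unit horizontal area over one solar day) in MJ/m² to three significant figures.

cos H₀ = −tan(+21.6°) tan(-16.800°) = 0.1195, H₀ = 1.4510 rad.
Bracket: H₀ sin φ sin δ + cos φ cos δ sin H₀ = 1.4510×0.36812×-0.28903 + 0.92978×0.95732×0.99283 = -0.154383 + 0.883715 = 0.729332.
Inverse-square distance factor (a/d)² = 0.9850² = 0.970225.
Q̄ = (S₀/π) × 0.970225 × [bracket] = (1434/π) × 0.970225 × 0.729332 = 323.00 W/m².
Daily total = Q̄ × 10.10 h × 3600 s/h = 323.00 × 10.10 × 3600 / 10⁶ = 11.74 MJ/m².

11.7 MJ/m²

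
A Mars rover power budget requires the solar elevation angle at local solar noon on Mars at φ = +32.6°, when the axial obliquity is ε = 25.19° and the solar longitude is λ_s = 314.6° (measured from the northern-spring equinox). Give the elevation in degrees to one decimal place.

39.8°

Solar declination: sin δ = sin ε · sin λ_s = sin 25.19° × sin 314.6° = -0.30305, so δ = -17.641°.
At local noon the hour angle is zero, so the zenith angle equals |φ − δ| = |+32.6° − (-17.641°)| = 50.241°.
Elevation = 90° − 50.241° = 39.8°.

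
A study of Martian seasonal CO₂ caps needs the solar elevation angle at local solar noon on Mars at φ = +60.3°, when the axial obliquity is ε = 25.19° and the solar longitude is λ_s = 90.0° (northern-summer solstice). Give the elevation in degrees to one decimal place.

Solar declination: sin δ = sin ε · sin λ_s = sin 25.19° × sin 90.0° = 0.42562, so δ = +25.190°.
At local noon the hour angle is zero, so the zenith angle equals |φ − δ| = |+60.3° − (+25.190°)| = 35.110°.
Elevation = 90° − 35.110° = 54.9°.

54.9°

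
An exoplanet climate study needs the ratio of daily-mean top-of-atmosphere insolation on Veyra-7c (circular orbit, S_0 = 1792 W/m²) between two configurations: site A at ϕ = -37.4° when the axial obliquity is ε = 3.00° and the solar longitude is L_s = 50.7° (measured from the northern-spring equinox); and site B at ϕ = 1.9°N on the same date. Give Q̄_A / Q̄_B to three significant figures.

— Configuration A (ϕ=-37.4°):
Solar declination: sin δ = sin ε · sin L_s = sin 3.00° × sin 50.7° = 0.04050, so δ = +2.321°.
cos h₀ = −tan(-37.4°) tan(+2.321°) = 0.0310, h₀ = 1.5398 rad.
Bracket: h₀ sin ϕ sin δ + cos ϕ cos δ sin h₀ = 1.5398×-0.60738×0.04050 + 0.79441×0.99918×0.99952 = -0.037877 + 0.793378 = 0.755501.
Q̄ = (S_0/π) × [bracket] = (1792/π) × 0.755501 = 430.95 W/m².
— Configuration B (ϕ=+1.9°):
cos h₀ = −tan(+1.9°) tan(+2.321°) = -0.0013, h₀ = 1.5721 rad.
Bracket: h₀ sin ϕ sin δ + cos ϕ cos δ sin h₀ = 1.5721×0.03316×0.04050 + 0.99945×0.99918×1.00000 = 0.002111 + 0.998630 = 1.000741.
Q̄ = (S_0/π) × [bracket] = (1792/π) × 1.000741 = 570.83 W/m².
Ratio Q̄_A / Q̄_B = 430.95 / 570.83 = 0.7550.

Q̄_A / Q̄_B ≈ 0.755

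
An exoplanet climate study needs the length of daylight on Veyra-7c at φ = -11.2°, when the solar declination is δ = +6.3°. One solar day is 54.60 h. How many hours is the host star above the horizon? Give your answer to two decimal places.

26.92 h

cos H₀ = −tan φ · tan δ = −tan(-11.2°) × tan(+6.300°) = 0.0219, so H₀ = 1.5489 rad = 88.75°.
Daylight = 2H₀/(2π) × 54.60 h = (1.5489/π) × 54.60 = 26.92 h.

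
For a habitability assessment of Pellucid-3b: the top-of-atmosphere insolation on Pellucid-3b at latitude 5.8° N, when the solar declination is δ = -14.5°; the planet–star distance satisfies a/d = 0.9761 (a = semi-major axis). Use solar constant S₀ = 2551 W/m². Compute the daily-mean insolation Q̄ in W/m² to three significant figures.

Q̄ ≈ 715 W/m²

cos H₀ = −tan(+5.8°) tan(-14.500°) = 0.0263, H₀ = 1.5445 rad.
Bracket: H₀ sin φ sin δ + cos φ cos δ sin H₀ = 1.5445×0.10106×-0.25038 + 0.99488×0.96815×0.99965 = -0.039081 + 0.962856 = 0.923775.
Inverse-square distance factor (a/d)² = 0.9761² = 0.952771.
Q̄ = (S₀/π) × 0.952771 × [bracket] = (2551/π) × 0.952771 × 0.923775 = 714.7 W/m².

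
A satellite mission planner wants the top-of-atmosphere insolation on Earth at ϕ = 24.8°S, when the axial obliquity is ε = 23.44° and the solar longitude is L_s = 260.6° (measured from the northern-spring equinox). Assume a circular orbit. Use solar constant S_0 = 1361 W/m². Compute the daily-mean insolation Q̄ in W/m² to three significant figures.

Q̄ ≈ 481 W/m²

Solar declination: sin δ = sin ε · sin L_s = sin 23.44° × sin 260.6° = -0.39245, so δ = -23.107°.
cos h₀ = −tan(-24.8°) tan(-23.107°) = -0.1972, h₀ = 1.7692 rad.
Bracket: h₀ sin ϕ sin δ + cos ϕ cos δ sin h₀ = 1.7692×-0.41945×-0.39245 + 0.90778×0.91977×0.98037 = 0.291234 + 0.818559 = 1.109793.
Q̄ = (S_0/π) × [bracket] = (1361/π) × 1.109793 = 480.8 W/m².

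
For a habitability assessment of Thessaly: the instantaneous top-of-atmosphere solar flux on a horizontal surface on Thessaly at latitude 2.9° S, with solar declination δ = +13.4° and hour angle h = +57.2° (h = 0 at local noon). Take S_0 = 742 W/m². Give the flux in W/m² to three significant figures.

382 W/m²

cos θ_z = sin ϕ sin δ + cos ϕ cos δ cos h = -0.011725 + 0.526286 = 0.514561.
Flux = S_0 · cos θ_z = 742 × 0.514561 = 381.8 W/m².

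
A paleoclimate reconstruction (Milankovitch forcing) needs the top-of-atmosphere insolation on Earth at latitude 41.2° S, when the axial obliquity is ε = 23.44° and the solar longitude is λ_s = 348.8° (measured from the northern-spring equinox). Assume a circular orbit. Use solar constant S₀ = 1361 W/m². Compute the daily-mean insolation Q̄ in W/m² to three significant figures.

Q̄ ≈ 360 W/m²

Solar declination: sin δ = sin ε · sin λ_s = sin 23.44° × sin 348.8° = -0.07726, so δ = -4.431°.
cos H₀ = −tan(-41.2°) tan(-4.431°) = -0.0678, H₀ = 1.6387 rad.
Bracket: H₀ sin φ sin δ + cos φ cos δ sin H₀ = 1.6387×-0.65869×-0.07726 + 0.75241×0.99701×0.99770 = 0.083394 + 0.748435 = 0.831829.
Q̄ = (S₀/π) × [bracket] = (1361/π) × 0.831829 = 360.4 W/m².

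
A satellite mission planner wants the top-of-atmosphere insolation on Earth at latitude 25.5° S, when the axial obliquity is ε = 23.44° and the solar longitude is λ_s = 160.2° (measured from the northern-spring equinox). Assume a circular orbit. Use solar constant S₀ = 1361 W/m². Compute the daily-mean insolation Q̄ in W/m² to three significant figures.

Solar declination: sin δ = sin ε · sin λ_s = sin 23.44° × sin 160.2° = 0.13475, so δ = +7.744°.
cos H₀ = −tan(-25.5°) tan(+7.744°) = 0.0649, H₀ = 1.5059 rad.
Bracket: H₀ sin φ sin δ + cos φ cos δ sin H₀ = 1.5059×-0.43051×0.13475 + 0.90259×0.99088×0.99789 = -0.087359 + 0.892471 = 0.805112.
Q̄ = (S₀/π) × [bracket] = (1361/π) × 0.805112 = 348.8 W/m².

Q̄ ≈ 349 W/m²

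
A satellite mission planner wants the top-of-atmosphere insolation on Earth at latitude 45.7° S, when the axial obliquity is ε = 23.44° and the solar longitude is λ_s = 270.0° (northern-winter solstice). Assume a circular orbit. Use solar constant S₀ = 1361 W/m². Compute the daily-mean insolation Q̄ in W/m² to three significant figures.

Q̄ ≈ 499 W/m²

Solar declination: sin δ = sin ε · sin λ_s = sin 23.44° × sin 270.0° = -0.39779, so δ = -23.440°.
cos H₀ = −tan(-45.7°) tan(-23.440°) = -0.4443, H₀ = 2.0312 rad.
Bracket: H₀ sin φ sin δ + cos φ cos δ sin H₀ = 2.0312×-0.71569×-0.39779 + 0.69842×0.91748×0.89588 = 0.578271 + 0.574068 = 1.152339.
Q̄ = (S₀/π) × [bracket] = (1361/π) × 1.152339 = 499.2 W/m².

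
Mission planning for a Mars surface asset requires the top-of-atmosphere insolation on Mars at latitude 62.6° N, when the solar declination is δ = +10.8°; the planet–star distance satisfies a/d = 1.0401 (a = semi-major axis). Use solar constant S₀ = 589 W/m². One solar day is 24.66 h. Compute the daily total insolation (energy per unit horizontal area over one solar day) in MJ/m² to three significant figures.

cos H₀ = −tan(+62.6°) tan(+10.800°) = -0.3680, H₀ = 1.9477 rad.
Bracket: H₀ sin φ sin δ + cos φ cos δ sin H₀ = 1.9477×0.88782×0.18738 + 0.46020×0.98229×0.92982 = 0.324019 + 0.420325 = 0.744344.
Inverse-square distance factor (a/d)² = 1.0401² = 1.081808.
Q̄ = (S₀/π) × 1.081808 × [bracket] = (589/π) × 1.081808 × 0.744344 = 150.97 W/m².
Daily total = Q̄ × 24.66 h × 3600 s/h = 150.97 × 24.66 × 3600 / 10⁶ = 13.40 MJ/m².

13.4 MJ/m²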